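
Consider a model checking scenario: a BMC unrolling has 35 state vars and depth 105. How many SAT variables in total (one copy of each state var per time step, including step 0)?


BMC unrolls to depth k, creating one copy of each state var for steps 0..k.
Step count = 105 + 1 = 106 (steps 0 through 105)
Vars per step = 35
Total = 35 * 106 = 3710

3710


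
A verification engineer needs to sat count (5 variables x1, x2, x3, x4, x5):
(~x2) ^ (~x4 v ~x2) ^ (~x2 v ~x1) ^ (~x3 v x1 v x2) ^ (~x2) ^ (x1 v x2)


CNF with 6 clauses over 5 vars (32 assignments).
An assignment satisfies CNF iff every clause has >=1 true literal.
Check each row (bits = x1,x2,x3,x4,x5; clause T/F shown):
  row 0 [00000]: clauses=TTTTTF -> 0
  row 1 [00001]: clauses=TTTTTF -> 0
  row 2 [00010]: clauses=TTTTTF -> 0
  row 3 [00011]: clauses=TTTTTF -> 0
  row 4 [00100]: clauses=TTTFTF -> 0
  row 5 [00101]: clauses=TTTFTF -> 0
  row 6 [00110]: clauses=TTTFTF -> 0
  row 7 [00111]: clauses=TTTFTF -> 0
  row 8 [01000]: clauses=FTTTFT -> 0
  row 9 [01001]: clauses=FTTTFT -> 0
  row 10 [01010]: clauses=FFTTFT -> 0
  row 11 [01011]: clauses=FFTTFT -> 0
  row 12 [01100]: clauses=FTTTFT -> 0
  row 13 [01101]: clauses=FTTTFT -> 0
  row 14 [01110]: clauses=FFTTFT -> 0
  row 15 [01111]: clauses=FFTTFT -> 0
  row 16 [10000]: clauses=TTTTTT -> 1
  row 17 [10001]: clauses=TTTTTT -> 1
  row 18 [10010]: clauses=TTTTTT -> 1
  row 19 [10011]: clauses=TTTTTT -> 1
  row 20 [10100]: clauses=TTTTTT -> 1
  row 21 [10101]: clauses=TTTTTT -> 1
  row 22 [10110]: clauses=TTTTTT -> 1
  row 23 [10111]: clauses=TTTTTT -> 1
  row 24 [11000]: clauses=FTFTFT -> 0
  row 25 [11001]: clauses=FTFTFT -> 0
  row 26 [11010]: clauses=FFFTFT -> 0
  row 27 [11011]: clauses=FFFTFT -> 0
  row 28 [11100]: clauses=FTFTFT -> 0
  row 29 [11101]: clauses=FTFTFT -> 0
  row 30 [11110]: clauses=FFFTFT -> 0
  row 31 [11111]: clauses=FFFTFT -> 0
Full result column, 8 rows per line (x1,x2 fixed per line; x3,x4,x5 runs 000..111 left to right):
  rows 0-7 [x1,x2=00]: 00000000  (ones: 0)
  rows 8-15 [x1,x2=01]: 00000000  (ones: 0)
  rows 16-23 [x1,x2=10]: 11111111  (ones: 8)
  rows 24-31 [x1,x2=11]: 00000000  (ones: 0)
Satisfying assignments = 0+0+8+0 = 8

8


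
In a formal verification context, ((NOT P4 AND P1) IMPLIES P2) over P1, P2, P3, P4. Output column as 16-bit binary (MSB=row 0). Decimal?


Formula: ((NOT P4 AND P1) IMPLIES P2) over P1, P2, P3, P4 (16 rows)
Evaluate each row (bits = P1,P2,P3,P4, MSB first):
  row 0 [0000]: ((NOT 0 AND 0) IMPLIES 0) -> 1
  row 1 [0001]: ((NOT 1 AND 0) IMPLIES 0) -> 1
  row 2 [0010]: ((NOT 0 AND 0) IMPLIES 0) -> 1
  row 3 [0011]: ((NOT 1 AND 0) IMPLIES 0) -> 1
  row 4 [0100]: ((NOT 0 AND 0) IMPLIES 1) -> 1
  row 5 [0101]: ((NOT 1 AND 0) IMPLIES 1) -> 1
  row 6 [0110]: ((NOT 0 AND 0) IMPLIES 1) -> 1
  row 7 [0111]: ((NOT 1 AND 0) IMPLIES 1) -> 1
  row 8 [1000]: ((NOT 0 AND 1) IMPLIES 0) -> 0
  row 9 [1001]: ((NOT 1 AND 1) IMPLIES 0) -> 1
  row 10 [1010]: ((NOT 0 AND 1) IMPLIES 0) -> 0
  row 11 [1011]: ((NOT 1 AND 1) IMPLIES 0) -> 1
  row 12 [1100]: ((NOT 0 AND 1) IMPLIES 1) -> 1
  row 13 [1101]: ((NOT 1 AND 1) IMPLIES 1) -> 1
  row 14 [1110]: ((NOT 0 AND 1) IMPLIES 1) -> 1
  row 15 [1111]: ((NOT 1 AND 1) IMPLIES 1) -> 1
Full result column, 4 rows per line (P1,P2 fixed per line; P3,P4 runs 00..11 left to right):
  rows 0-3 [P1,P2=00]: 1111  = hex F
  rows 4-7 [P1,P2=01]: 1111  = hex F
  rows 8-11 [P1,P2=10]: 0101  = hex 5
  rows 12-15 [P1,P2=11]: 1111  = hex F
Output column (row 0 .. row 15) = 1111111101011111
Output column grouped in 4s = 1111 1111 0101 1111 = 0xFF5F
Convert to decimal digit by digit (value = value*16 + digit):
  F -> 15
  15*16 + 15 (F) = 255
  255*16 + 5 = 4085
  4085*16 + 15 (F) = 65375
Decimal = 65375

65375


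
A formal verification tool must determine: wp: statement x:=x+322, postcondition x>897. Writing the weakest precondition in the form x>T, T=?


Formula: wp(x:=E, P) = P[E/x] (substitute E for x in postcondition)
Step 1: Postcondition: x>897
Step 2: Substitute x+322 for x: x+322>897
Step 3: Solve for x: x > 897-322 = 575

575


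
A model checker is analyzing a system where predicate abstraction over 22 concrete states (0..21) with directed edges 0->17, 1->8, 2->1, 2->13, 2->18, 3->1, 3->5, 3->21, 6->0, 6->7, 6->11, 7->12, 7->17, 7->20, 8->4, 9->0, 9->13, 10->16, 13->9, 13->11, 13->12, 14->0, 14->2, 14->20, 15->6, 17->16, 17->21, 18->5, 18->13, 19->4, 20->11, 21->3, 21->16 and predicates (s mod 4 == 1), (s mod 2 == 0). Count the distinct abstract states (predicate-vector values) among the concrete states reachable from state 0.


BFS from 0:
Concrete reachable: {0, 1, 3, 4, 5, 8, 16, 17, 21}
Abstract via predicates (s mod 4 == 1), (s mod 2 == 0):
  (0,0) <- {3}
  (0,1) <- {0, 4, 8, 16}
  (1,0) <- {1, 5, 17, 21}
Distinct abstract states = 3

3


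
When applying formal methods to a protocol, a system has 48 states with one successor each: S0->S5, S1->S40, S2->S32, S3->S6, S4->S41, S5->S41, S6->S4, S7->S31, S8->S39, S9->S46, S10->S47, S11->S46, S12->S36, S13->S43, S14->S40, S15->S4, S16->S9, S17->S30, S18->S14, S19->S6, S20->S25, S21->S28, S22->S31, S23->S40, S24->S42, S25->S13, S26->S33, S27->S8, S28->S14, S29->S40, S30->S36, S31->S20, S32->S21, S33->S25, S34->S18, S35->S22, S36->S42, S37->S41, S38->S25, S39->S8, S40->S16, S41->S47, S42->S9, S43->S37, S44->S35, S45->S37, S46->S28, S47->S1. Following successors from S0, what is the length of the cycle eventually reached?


Trace from S0 until a state repeats:
  S0 -> S5 -> S41 -> S47 -> S1 -> S40 -> S16 -> S9 -> S46 -> S28 -> S14 -> S40
S40 first seen at step 5, revisited at step 11.
Cycle length = 11 - 5 = 6

6


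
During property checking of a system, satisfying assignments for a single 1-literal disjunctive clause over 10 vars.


Step 1: Total=2^10=1024
Step 2: Unsat when all 1 false: 2^9=512
Step 3: Sat=1024-512=512

512


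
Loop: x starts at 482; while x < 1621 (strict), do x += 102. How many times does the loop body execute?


Step 1: x goes from 482 toward 1621 by 102; the body runs while x<1621, so iterations = ceil((bound-start)/step)
Step 2: Distance=1139
Step 3: ceil(1139/102)=12

12


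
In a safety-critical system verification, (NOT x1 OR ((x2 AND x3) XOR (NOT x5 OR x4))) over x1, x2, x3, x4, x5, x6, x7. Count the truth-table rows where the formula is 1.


Formula: (NOT x1 OR ((x2 AND x3) XOR (NOT x5 OR x4))) over 7 vars (128 rows)
Evaluate each row (x1, x2, x3, x4, x5, x6, x7 as bits, MSB first):
  row 0 [0000000]: (NOT 0 OR ((0 AND 0) XOR (NOT 0 OR 0))) -> 1
  row 1 [0000001]: (NOT 0 OR ((0 AND 0) XOR (NOT 0 OR 0))) -> 1
  row 2 [0000010]: (NOT 0 OR ((0 AND 0) XOR (NOT 0 OR 0))) -> 1
  row 3 [0000011]: (NOT 0 OR ((0 AND 0) XOR (NOT 0 OR 0))) -> 1
  row 4 [0000100]: (NOT 0 OR ((0 AND 0) XOR (NOT 1 OR 0))) -> 1
  (every remaining row is evaluated the same way; all 128 results are listed next)
Full result column, 8 rows per line (x1,x2,x3,x4 fixed per line; x5,x6,x7 runs 000..111 left to right):
  rows 0-7 [x1,x2,x3,x4=0000]: 11111111  (ones: 8)
  rows 8-15 [x1,x2,x3,x4=0001]: 11111111  (ones: 8)
  rows 16-23 [x1,x2,x3,x4=0010]: 11111111  (ones: 8)
  rows 24-31 [x1,x2,x3,x4=0011]: 11111111  (ones: 8)
  rows 32-39 [x1,x2,x3,x4=0100]: 11111111  (ones: 8)
  rows 40-47 [x1,x2,x3,x4=0101]: 11111111  (ones: 8)
  rows 48-55 [x1,x2,x3,x4=0110]: 11111111  (ones: 8)
  rows 56-63 [x1,x2,x3,x4=0111]: 11111111  (ones: 8)
  rows 64-71 [x1,x2,x3,x4=1000]: 11110000  (ones: 4)
  rows 72-79 [x1,x2,x3,x4=1001]: 11111111  (ones: 8)
  rows 80-87 [x1,x2,x3,x4=1010]: 11110000  (ones: 4)
  rows 88-95 [x1,x2,x3,x4=1011]: 11111111  (ones: 8)
  rows 96-103 [x1,x2,x3,x4=1100]: 11110000  (ones: 4)
  rows 104-111 [x1,x2,x3,x4=1101]: 11111111  (ones: 8)
  rows 112-119 [x1,x2,x3,x4=1110]: 00001111  (ones: 4)
  rows 120-127 [x1,x2,x3,x4=1111]: 00000000  (ones: 0)
Count of 1-rows = 8+8+8+8+8+8+8+8+4+8+4+8+4+8+4+0 = 104

104


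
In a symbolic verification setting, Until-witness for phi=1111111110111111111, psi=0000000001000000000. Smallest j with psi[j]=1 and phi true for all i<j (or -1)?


(phi U psi) at 0: need smallest j with psi[j]=1 and phi[i]=1 for all i in [0,j).
Scan from step 0:
  step 0: phi=1, psi=0 -> continue
  step 1: phi=1, psi=0 -> continue
  step 2: phi=1, psi=0 -> continue
  step 3: phi=1, psi=0 -> continue
  step 9: psi=1 and phi held for [0,9) -> witness found
Witness step = 9

9


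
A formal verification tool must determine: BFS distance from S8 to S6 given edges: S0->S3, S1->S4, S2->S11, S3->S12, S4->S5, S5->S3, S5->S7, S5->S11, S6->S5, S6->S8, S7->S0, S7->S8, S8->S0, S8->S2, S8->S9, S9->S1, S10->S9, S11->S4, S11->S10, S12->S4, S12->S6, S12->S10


BFS layer-by-layer from S8:
  dist 0: {S8}
  dist 1: {S0, S2, S9}
  dist 2: {S1, S3, S11}
  dist 3: {S4, S10, S12}
  dist 4: {S5, S6}
  -> S6 reached at distance 4
Shortest path length = 4

4


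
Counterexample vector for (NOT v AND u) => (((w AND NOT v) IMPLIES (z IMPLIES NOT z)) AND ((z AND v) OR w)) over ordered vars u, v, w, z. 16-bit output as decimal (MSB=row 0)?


F1 = (NOT v AND u)
F2 = (((w AND NOT v) IMPLIES (z IMPLIES NOT z)) AND ((z AND v) OR w))
Counterexample to F1=>F2 is where F1=1 and F2=0.
Evaluate each row (bits = u,v,w,z, MSB first):
  row 0 [0000]: F1=0 F2=0 -> F1&~F2 -> 0
  row 1 [0001]: F1=0 F2=0 -> F1&~F2 -> 0
  row 2 [0010]: F1=0 F2=1 -> F1&~F2 -> 0
  row 3 [0011]: F1=0 F2=0 -> F1&~F2 -> 0
  row 4 [0100]: F1=0 F2=0 -> F1&~F2 -> 0
  row 5 [0101]: F1=0 F2=1 -> F1&~F2 -> 0
  row 6 [0110]: F1=0 F2=1 -> F1&~F2 -> 0
  row 7 [0111]: F1=0 F2=1 -> F1&~F2 -> 0
  row 8 [1000]: F1=1 F2=0 -> F1&~F2 -> 1
  row 9 [1001]: F1=1 F2=0 -> F1&~F2 -> 1
  row 10 [1010]: F1=1 F2=1 -> F1&~F2 -> 0
  row 11 [1011]: F1=1 F2=0 -> F1&~F2 -> 1
  row 12 [1100]: F1=0 F2=0 -> F1&~F2 -> 0
  row 13 [1101]: F1=0 F2=1 -> F1&~F2 -> 0
  row 14 [1110]: F1=0 F2=1 -> F1&~F2 -> 0
  row 15 [1111]: F1=0 F2=1 -> F1&~F2 -> 0
Full result column, 4 rows per line (u,v fixed per line; w,z runs 00..11 left to right):
  rows 0-3 [u,v=00]: 0000  = hex 0
  rows 4-7 [u,v=01]: 0000  = hex 0
  rows 8-11 [u,v=10]: 1101  = hex D
  rows 12-15 [u,v=11]: 0000  = hex 0
Counterexample vector (row 0 .. row 15) = 0000000011010000
Output column grouped in 4s = 0000 0000 1101 0000 = 0x00D0
Convert to decimal digit by digit (value = value*16 + digit):
  0 -> 0
  0*16 + 0 = 0
  0*16 + 13 (D) = 13
  13*16 + 0 = 208
Decimal = 208

208


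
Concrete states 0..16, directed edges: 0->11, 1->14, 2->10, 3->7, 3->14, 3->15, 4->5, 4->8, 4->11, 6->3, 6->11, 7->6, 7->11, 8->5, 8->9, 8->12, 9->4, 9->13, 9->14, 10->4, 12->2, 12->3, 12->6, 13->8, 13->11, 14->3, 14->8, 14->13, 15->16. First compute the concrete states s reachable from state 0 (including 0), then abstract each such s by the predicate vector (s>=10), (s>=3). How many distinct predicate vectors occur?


BFS from 0:
Concrete reachable: {0, 11}
Abstract via predicates (s>=10), (s>=3):
  (0,0) <- {0}
  (1,1) <- {11}
Distinct abstract states = 2

2


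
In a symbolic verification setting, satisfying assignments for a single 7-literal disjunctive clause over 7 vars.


Step 1: Total=2^7=128
Step 2: Unsat when all 7 false: 2^0=1
Step 3: Sat=128-1=127

127


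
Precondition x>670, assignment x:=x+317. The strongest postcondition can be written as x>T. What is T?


Formula: sp(P, x:=E) = exists old_x. (x = E[old_x/x]) AND P[old_x/x] (old_x is the value of x before the assignment; eliminate old_x by solving x = E[old_x/x] for old_x)
Step 1: Precondition P: x>670, i.e. old_x > 670
Step 2: Assignment gives x = old_x + 317, so old_x = x - 317
Step 3: Substitute into P: x - 317 > 670
Step 4: Simplify: x > 670+317 = 987

987


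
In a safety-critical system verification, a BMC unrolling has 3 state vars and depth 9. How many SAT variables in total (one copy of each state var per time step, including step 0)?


BMC unrolls to depth k, creating one copy of each state var for steps 0..k.
Step count = 9 + 1 = 10 (steps 0 through 9)
Vars per step = 3
Total = 3 * 10 = 30

30


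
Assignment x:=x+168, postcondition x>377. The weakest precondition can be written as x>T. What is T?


Formula: wp(x:=E, P) = P[E/x] (substitute E for x in postcondition)
Step 1: Postcondition: x>377
Step 2: Substitute x+168 for x: x+168>377
Step 3: Solve for x: x > 377-168 = 209

209


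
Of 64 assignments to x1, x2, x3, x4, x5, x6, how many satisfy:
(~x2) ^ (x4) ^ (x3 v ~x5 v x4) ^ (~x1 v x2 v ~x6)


CNF with 4 clauses over 6 vars (64 assignments).
An assignment satisfies CNF iff every clause has >=1 true literal.
Check each row (bits = x1,x2,x3,x4,x5,x6; clause T/F shown):
  row 0 [000000]: clauses=TFTT -> 0
  row 1 [000001]: clauses=TFTT -> 0
  row 2 [000010]: clauses=TFFT -> 0
  row 3 [000011]: clauses=TFFT -> 0
  row 4 [000100]: clauses=TTTT -> 1
  (every remaining row is evaluated the same way; all 64 results are listed next)
Full result column, 8 rows per line (x1,x2,x3 fixed per line; x4,x5,x6 runs 000..111 left to right):
  rows 0-7 [x1,x2,x3=000]: 00001111  (ones: 4)
  rows 8-15 [x1,x2,x3=001]: 00001111  (ones: 4)
  rows 16-23 [x1,x2,x3=010]: 00000000  (ones: 0)
  rows 24-31 [x1,x2,x3=011]: 00000000  (ones: 0)
  rows 32-39 [x1,x2,x3=100]: 00001010  (ones: 2)
  rows 40-47 [x1,x2,x3=101]: 00001010  (ones: 2)
  rows 48-55 [x1,x2,x3=110]: 00000000  (ones: 0)
  rows 56-63 [x1,x2,x3=111]: 00000000  (ones: 0)
Satisfying assignments = 4+4+0+0+2+2+0+0 = 12

12


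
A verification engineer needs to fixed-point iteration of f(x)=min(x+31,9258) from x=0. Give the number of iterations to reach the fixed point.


Step 1: x=0, cap=9258, increment=31
Step 2: x grows by 31 each step until capped at 9258; fixed point is x=9258
Step 3: iterations = ceil(9258/31) = 299

299


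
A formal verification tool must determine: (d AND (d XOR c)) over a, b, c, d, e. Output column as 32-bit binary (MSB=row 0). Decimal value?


Formula: (d AND (d XOR c)) over a, b, c, d, e (32 rows)
Evaluate each row (bits = a,b,c,d,e, MSB first):
  row 0 [00000]: (0 AND (0 XOR 0)) -> 0
  row 1 [00001]: (0 AND (0 XOR 0)) -> 0
  row 2 [00010]: (1 AND (1 XOR 0)) -> 1
  row 3 [00011]: (1 AND (1 XOR 0)) -> 1
  row 4 [00100]: (0 AND (0 XOR 1)) -> 0
  row 5 [00101]: (0 AND (0 XOR 1)) -> 0
  row 6 [00110]: (1 AND (1 XOR 1)) -> 0
  row 7 [00111]: (1 AND (1 XOR 1)) -> 0
  row 8 [01000]: (0 AND (0 XOR 0)) -> 0
  row 9 [01001]: (0 AND (0 XOR 0)) -> 0
  row 10 [01010]: (1 AND (1 XOR 0)) -> 1
  row 11 [01011]: (1 AND (1 XOR 0)) -> 1
  row 12 [01100]: (0 AND (0 XOR 1)) -> 0
  row 13 [01101]: (0 AND (0 XOR 1)) -> 0
  row 14 [01110]: (1 AND (1 XOR 1)) -> 0
  row 15 [01111]: (1 AND (1 XOR 1)) -> 0
  row 16 [10000]: (0 AND (0 XOR 0)) -> 0
  row 17 [10001]: (0 AND (0 XOR 0)) -> 0
  row 18 [10010]: (1 AND (1 XOR 0)) -> 1
  row 19 [10011]: (1 AND (1 XOR 0)) -> 1
  row 20 [10100]: (0 AND (0 XOR 1)) -> 0
  row 21 [10101]: (0 AND (0 XOR 1)) -> 0
  row 22 [10110]: (1 AND (1 XOR 1)) -> 0
  row 23 [10111]: (1 AND (1 XOR 1)) -> 0
  row 24 [11000]: (0 AND (0 XOR 0)) -> 0
  row 25 [11001]: (0 AND (0 XOR 0)) -> 0
  row 26 [11010]: (1 AND (1 XOR 0)) -> 1
  row 27 [11011]: (1 AND (1 XOR 0)) -> 1
  row 28 [11100]: (0 AND (0 XOR 1)) -> 0
  row 29 [11101]: (0 AND (0 XOR 1)) -> 0
  row 30 [11110]: (1 AND (1 XOR 1)) -> 0
  row 31 [11111]: (1 AND (1 XOR 1)) -> 0
Full result column, 4 rows per line (a,b,c fixed per line; d,e runs 00..11 left to right):
  rows 0-3 [a,b,c=000]: 0011  = hex 3
  rows 4-7 [a,b,c=001]: 0000  = hex 0
  rows 8-11 [a,b,c=010]: 0011  = hex 3
  rows 12-15 [a,b,c=011]: 0000  = hex 0
  rows 16-19 [a,b,c=100]: 0011  = hex 3
  rows 20-23 [a,b,c=101]: 0000  = hex 0
  rows 24-27 [a,b,c=110]: 0011  = hex 3
  rows 28-31 [a,b,c=111]: 0000  = hex 0
Output column (row 0 .. row 31) = 00110000001100000011000000110000
Output column grouped in 4s = 0011 0000 0011 0000 0011 0000 0011 0000 = 0x30303030
Convert to decimal digit by digit (value = value*16 + digit):
  3 -> 3
  3*16 + 0 = 48
  48*16 + 3 = 771
  771*16 + 0 = 12336
  12336*16 + 3 = 197379
  197379*16 + 0 = 3158064
  3158064*16 + 3 = 50529027
  50529027*16 + 0 = 808464432
Decimal = 808464432

808464432


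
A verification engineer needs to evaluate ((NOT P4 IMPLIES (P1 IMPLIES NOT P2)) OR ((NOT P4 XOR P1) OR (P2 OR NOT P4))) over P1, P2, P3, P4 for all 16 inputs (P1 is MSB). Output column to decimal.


Formula: ((NOT P4 IMPLIES (P1 IMPLIES NOT P2)) OR ((NOT P4 XOR P1) OR (P2 OR NOT P4))) over P1, P2, P3, P4 (16 rows)
Evaluate each row (bits = P1,P2,P3,P4, MSB first):
  row 0 [0000]: ((NOT 0 IMPLIES (0 IMPLIES NOT 0)) OR ((NOT 0 XOR 0) OR (0 OR NOT 0))) -> 1
  row 1 [0001]: ((NOT 1 IMPLIES (0 IMPLIES NOT 0)) OR ((NOT 1 XOR 0) OR (0 OR NOT 1))) -> 1
  row 2 [0010]: ((NOT 0 IMPLIES (0 IMPLIES NOT 0)) OR ((NOT 0 XOR 0) OR (0 OR NOT 0))) -> 1
  row 3 [0011]: ((NOT 1 IMPLIES (0 IMPLIES NOT 0)) OR ((NOT 1 XOR 0) OR (0 OR NOT 1))) -> 1
  row 4 [0100]: ((NOT 0 IMPLIES (0 IMPLIES NOT 1)) OR ((NOT 0 XOR 0) OR (1 OR NOT 0))) -> 1
  row 5 [0101]: ((NOT 1 IMPLIES (0 IMPLIES NOT 1)) OR ((NOT 1 XOR 0) OR (1 OR NOT 1))) -> 1
  row 6 [0110]: ((NOT 0 IMPLIES (0 IMPLIES NOT 1)) OR ((NOT 0 XOR 0) OR (1 OR NOT 0))) -> 1
  row 7 [0111]: ((NOT 1 IMPLIES (0 IMPLIES NOT 1)) OR ((NOT 1 XOR 0) OR (1 OR NOT 1))) -> 1
  row 8 [1000]: ((NOT 0 IMPLIES (1 IMPLIES NOT 0)) OR ((NOT 0 XOR 1) OR (0 OR NOT 0))) -> 1
  row 9 [1001]: ((NOT 1 IMPLIES (1 IMPLIES NOT 0)) OR ((NOT 1 XOR 1) OR (0 OR NOT 1))) -> 1
  row 10 [1010]: ((NOT 0 IMPLIES (1 IMPLIES NOT 0)) OR ((NOT 0 XOR 1) OR (0 OR NOT 0))) -> 1
  row 11 [1011]: ((NOT 1 IMPLIES (1 IMPLIES NOT 0)) OR ((NOT 1 XOR 1) OR (0 OR NOT 1))) -> 1
  row 12 [1100]: ((NOT 0 IMPLIES (1 IMPLIES NOT 1)) OR ((NOT 0 XOR 1) OR (1 OR NOT 0))) -> 1
  row 13 [1101]: ((NOT 1 IMPLIES (1 IMPLIES NOT 1)) OR ((NOT 1 XOR 1) OR (1 OR NOT 1))) -> 1
  row 14 [1110]: ((NOT 0 IMPLIES (1 IMPLIES NOT 1)) OR ((NOT 0 XOR 1) OR (1 OR NOT 0))) -> 1
  row 15 [1111]: ((NOT 1 IMPLIES (1 IMPLIES NOT 1)) OR ((NOT 1 XOR 1) OR (1 OR NOT 1))) -> 1
Full result column, 4 rows per line (P1,P2 fixed per line; P3,P4 runs 00..11 left to right):
  rows 0-3 [P1,P2=00]: 1111  = hex F
  rows 4-7 [P1,P2=01]: 1111  = hex F
  rows 8-11 [P1,P2=10]: 1111  = hex F
  rows 12-15 [P1,P2=11]: 1111  = hex F
Output column (row 0 .. row 15) = 1111111111111111
Output column grouped in 4s = 1111 1111 1111 1111 = 0xFFFF
Convert to decimal digit by digit (value = value*16 + digit):
  F -> 15
  15*16 + 15 (F) = 255
  255*16 + 15 (F) = 4095
  4095*16 + 15 (F) = 65535
Decimal = 65535

65535


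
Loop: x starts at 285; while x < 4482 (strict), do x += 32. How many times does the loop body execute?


Step 1: x goes from 285 toward 4482 by 32; the body runs while x<4482, so iterations = ceil((bound-start)/step)
Step 2: Distance=4197
Step 3: ceil(4197/32)=132

132


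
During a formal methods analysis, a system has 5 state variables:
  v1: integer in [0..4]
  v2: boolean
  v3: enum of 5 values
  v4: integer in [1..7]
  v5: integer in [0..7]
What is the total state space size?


State space = product of domain sizes of all variables.
Domain sizes:
  v1 (integer in [0..4]): 5
  v2 (boolean): 2
  v3 (enum of 5 values): 5
  v4 (integer in [1..7]): 7
  v5 (integer in [0..7]): 8
Product = 5 * 2 * 5 * 7 * 8 = 2800

2800


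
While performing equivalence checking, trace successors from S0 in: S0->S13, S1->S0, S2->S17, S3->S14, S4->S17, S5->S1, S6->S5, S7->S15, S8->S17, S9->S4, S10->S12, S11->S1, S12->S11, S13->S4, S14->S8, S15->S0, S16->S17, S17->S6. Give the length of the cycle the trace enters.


Trace from S0 until a state repeats:
  S0 -> S13 -> S4 -> S17 -> S6 -> S5 -> S1 -> S0
S0 first seen at step 0, revisited at step 7.
Cycle length = 7 - 0 = 7

7


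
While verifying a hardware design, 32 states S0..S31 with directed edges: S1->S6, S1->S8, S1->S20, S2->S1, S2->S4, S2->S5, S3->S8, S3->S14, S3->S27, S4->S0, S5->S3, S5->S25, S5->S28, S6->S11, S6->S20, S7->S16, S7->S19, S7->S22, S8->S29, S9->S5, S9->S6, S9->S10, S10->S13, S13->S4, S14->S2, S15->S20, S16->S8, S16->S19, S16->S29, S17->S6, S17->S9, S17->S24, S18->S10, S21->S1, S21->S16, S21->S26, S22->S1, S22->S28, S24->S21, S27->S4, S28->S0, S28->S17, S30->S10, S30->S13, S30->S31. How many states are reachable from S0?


BFS from S0:
  layer 0: {S0}
Reachable set: {S0}
Count = 1

1


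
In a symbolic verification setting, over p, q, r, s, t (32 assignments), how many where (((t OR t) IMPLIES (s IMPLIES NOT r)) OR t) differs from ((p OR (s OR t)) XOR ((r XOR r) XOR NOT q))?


F1 = (((t OR t) IMPLIES (s IMPLIES NOT r)) OR t)
F2 = ((p OR (s OR t)) XOR ((r XOR r) XOR NOT q))
Evaluate both on each of 32 rows (bits = p,q,r,s,t):
  row 0 [00000]: F1=1 F2=1 -> 0
  row 1 [00001]: F1=1 F2=0 (differ) -> 1
  row 2 [00010]: F1=1 F2=0 (differ) -> 1
  row 3 [00011]: F1=1 F2=0 (differ) -> 1
  row 4 [00100]: F1=1 F2=1 -> 0
  row 5 [00101]: F1=1 F2=0 (differ) -> 1
  row 6 [00110]: F1=1 F2=0 (differ) -> 1
  row 7 [00111]: F1=1 F2=0 (differ) -> 1
  row 8 [01000]: F1=1 F2=0 (differ) -> 1
  row 9 [01001]: F1=1 F2=1 -> 0
  row 10 [01010]: F1=1 F2=1 -> 0
  row 11 [01011]: F1=1 F2=1 -> 0
  row 12 [01100]: F1=1 F2=0 (differ) -> 1
  row 13 [01101]: F1=1 F2=1 -> 0
  row 14 [01110]: F1=1 F2=1 -> 0
  row 15 [01111]: F1=1 F2=1 -> 0
  row 16 [10000]: F1=1 F2=0 (differ) -> 1
  row 17 [10001]: F1=1 F2=0 (differ) -> 1
  row 18 [10010]: F1=1 F2=0 (differ) -> 1
  row 19 [10011]: F1=1 F2=0 (differ) -> 1
  row 20 [10100]: F1=1 F2=0 (differ) -> 1
  row 21 [10101]: F1=1 F2=0 (differ) -> 1
  row 22 [10110]: F1=1 F2=0 (differ) -> 1
  row 23 [10111]: F1=1 F2=0 (differ) -> 1
  row 24 [11000]: F1=1 F2=1 -> 0
  row 25 [11001]: F1=1 F2=1 -> 0
  row 26 [11010]: F1=1 F2=1 -> 0
  row 27 [11011]: F1=1 F2=1 -> 0
  row 28 [11100]: F1=1 F2=1 -> 0
  row 29 [11101]: F1=1 F2=1 -> 0
  row 30 [11110]: F1=1 F2=1 -> 0
  row 31 [11111]: F1=1 F2=1 -> 0
Full result column, 8 rows per line (p,q fixed per line; r,s,t runs 000..111 left to right):
  rows 0-7 [p,q=00]: 01110111  (ones: 6)
  rows 8-15 [p,q=01]: 10001000  (ones: 2)
  rows 16-23 [p,q=10]: 11111111  (ones: 8)
  rows 24-31 [p,q=11]: 00000000  (ones: 0)
Disagreements = 6+2+8+0 = 16

16


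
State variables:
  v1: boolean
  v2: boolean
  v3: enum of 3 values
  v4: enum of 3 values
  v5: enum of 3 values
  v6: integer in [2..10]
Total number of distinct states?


State space = product of domain sizes of all variables.
Domain sizes:
  v1 (boolean): 2
  v2 (boolean): 2
  v3 (enum of 3 values): 3
  v4 (enum of 3 values): 3
  v5 (enum of 3 values): 3
  v6 (integer in [2..10]): 9
Product = 2 * 2 * 3 * 3 * 3 * 9 = 972

972


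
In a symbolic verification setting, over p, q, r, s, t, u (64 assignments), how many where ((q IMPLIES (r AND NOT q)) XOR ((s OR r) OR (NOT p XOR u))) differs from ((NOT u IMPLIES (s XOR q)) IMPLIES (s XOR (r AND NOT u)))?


F1 = ((q IMPLIES (r AND NOT q)) XOR ((s OR r) OR (NOT p XOR u)))
F2 = ((NOT u IMPLIES (s XOR q)) IMPLIES (s XOR (r AND NOT u)))
Evaluate both on each of 64 rows (bits = p,q,r,s,t,u):
  row 0 [000000]: F1=0 F2=1 (differ) -> 1
  row 1 [000001]: F1=1 F2=0 (differ) -> 1
  row 2 [000010]: F1=0 F2=1 (differ) -> 1
  row 3 [000011]: F1=1 F2=0 (differ) -> 1
  row 4 [000100]: F1=0 F2=1 (differ) -> 1
  (every remaining row is evaluated the same way; all 64 results are listed next)
Full result column, 8 rows per line (p,q,r fixed per line; s,t,u runs 000..111 left to right):
  rows 0-7 [p,q,r=000]: 11111111  (ones: 8)
  rows 8-15 [p,q,r=001]: 10100101  (ones: 4)
  rows 16-23 [p,q,r=010]: 10100000  (ones: 2)
  rows 24-31 [p,q,r=011]: 01010000  (ones: 2)
  rows 32-39 [p,q,r=100]: 00001111  (ones: 4)
  rows 40-47 [p,q,r=101]: 10100101  (ones: 4)
  rows 48-55 [p,q,r=110]: 01010000  (ones: 2)
  rows 56-63 [p,q,r=111]: 01010000  (ones: 2)
Disagreements = 8+4+2+2+4+4+2+2 = 28

28


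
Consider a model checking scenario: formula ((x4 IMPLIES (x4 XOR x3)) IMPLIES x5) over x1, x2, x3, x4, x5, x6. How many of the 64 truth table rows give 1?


Formula: ((x4 IMPLIES (x4 XOR x3)) IMPLIES x5) over 6 vars (64 rows)
Evaluate each row (x1, x2, x3, x4, x5, x6 as bits, MSB first):
  row 0 [000000]: ((0 IMPLIES (0 XOR 0)) IMPLIES 0) -> 0
  row 1 [000001]: ((0 IMPLIES (0 XOR 0)) IMPLIES 0) -> 0
  row 2 [000010]: ((0 IMPLIES (0 XOR 0)) IMPLIES 1) -> 1
  row 3 [000011]: ((0 IMPLIES (0 XOR 0)) IMPLIES 1) -> 1
  row 4 [000100]: ((1 IMPLIES (1 XOR 0)) IMPLIES 0) -> 0
  (every remaining row is evaluated the same way; all 64 results are listed next)
Full result column, 8 rows per line (x1,x2,x3 fixed per line; x4,x5,x6 runs 000..111 left to right):
  rows 0-7 [x1,x2,x3=000]: 00110011  (ones: 4)
  rows 8-15 [x1,x2,x3=001]: 00111111  (ones: 6)
  rows 16-23 [x1,x2,x3=010]: 00110011  (ones: 4)
  rows 24-31 [x1,x2,x3=011]: 00111111  (ones: 6)
  rows 32-39 [x1,x2,x3=100]: 00110011  (ones: 4)
  rows 40-47 [x1,x2,x3=101]: 00111111  (ones: 6)
  rows 48-55 [x1,x2,x3=110]: 00110011  (ones: 4)
  rows 56-63 [x1,x2,x3=111]: 00111111  (ones: 6)
Count of 1-rows = 4+6+4+6+4+6+4+6 = 40

40


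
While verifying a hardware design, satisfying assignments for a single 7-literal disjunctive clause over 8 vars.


Step 1: Total=2^8=256
Step 2: Unsat when all 7 false: 2^1=2
Step 3: Sat=256-2=254

254


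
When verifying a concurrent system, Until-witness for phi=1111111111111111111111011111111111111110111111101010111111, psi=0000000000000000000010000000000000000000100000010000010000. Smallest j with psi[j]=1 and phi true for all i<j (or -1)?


(phi U psi) at 0: need smallest j with psi[j]=1 and phi[i]=1 for all i in [0,j).
Scan from step 0:
  step 0: phi=1, psi=0 -> continue
  step 1: phi=1, psi=0 -> continue
  step 2: phi=1, psi=0 -> continue
  step 3: phi=1, psi=0 -> continue
  step 20: psi=1 and phi held for [0,20) -> witness found
Witness step = 20

20


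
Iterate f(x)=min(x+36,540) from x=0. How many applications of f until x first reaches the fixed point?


Step 1: x=0, cap=540, increment=36
Step 2: x grows by 36 each step until capped at 540; fixed point is x=540
Step 3: iterations = ceil(540/36) = 15

15


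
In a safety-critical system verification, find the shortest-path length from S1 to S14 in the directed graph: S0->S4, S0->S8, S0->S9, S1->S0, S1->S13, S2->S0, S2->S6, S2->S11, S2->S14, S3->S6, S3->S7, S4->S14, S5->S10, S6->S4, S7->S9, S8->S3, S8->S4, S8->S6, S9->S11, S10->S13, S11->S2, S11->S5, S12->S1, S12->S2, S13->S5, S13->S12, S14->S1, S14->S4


BFS layer-by-layer from S1:
  dist 0: {S1}
  dist 1: {S0, S13}
  dist 2: {S4, S5, S8, S9, S12}
  dist 3: {S2, S3, S6, S10, S11, S14}
  -> S14 reached at distance 3
Shortest path length = 3

3


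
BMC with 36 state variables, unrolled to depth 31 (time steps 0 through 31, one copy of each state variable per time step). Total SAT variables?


BMC unrolls to depth k, creating one copy of each state var for steps 0..k.
Step count = 31 + 1 = 32 (steps 0 through 31)
Vars per step = 36
Total = 36 * 32 = 1152

1152


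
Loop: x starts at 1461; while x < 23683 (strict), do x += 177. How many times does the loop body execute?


Step 1: x goes from 1461 toward 23683 by 177; the body runs while x<23683, so iterations = ceil((bound-start)/step)
Step 2: Distance=22222
Step 3: ceil(22222/177)=126

126


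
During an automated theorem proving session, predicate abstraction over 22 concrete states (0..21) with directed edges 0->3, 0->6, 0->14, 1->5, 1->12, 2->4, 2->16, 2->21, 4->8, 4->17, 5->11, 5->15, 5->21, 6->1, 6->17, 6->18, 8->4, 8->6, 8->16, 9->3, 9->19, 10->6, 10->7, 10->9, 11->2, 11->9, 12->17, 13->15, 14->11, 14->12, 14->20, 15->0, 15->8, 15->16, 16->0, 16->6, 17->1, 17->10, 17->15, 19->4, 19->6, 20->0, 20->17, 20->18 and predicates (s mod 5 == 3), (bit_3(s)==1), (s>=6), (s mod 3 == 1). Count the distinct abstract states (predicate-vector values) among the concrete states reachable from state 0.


BFS from 0:
Concrete reachable: {0, 1, 2, 3, 4, 5, 6, 7, 8, 9, 10, 11, 12, 14, 15, 16, 17, 18, 19, 20, 21}
Abstract via predicates (s mod 5 == 3), (bit_3(s)==1), (s>=6), (s mod 3 == 1):
  (0,0,0,0) <- {0, 2, 5}
  (0,0,0,1) <- {1, 4}
  (0,0,1,0) <- {6, 17, 20, 21}
  (0,0,1,1) <- {7, 16, 19}
  (0,1,1,0) <- {9, 11, 12, 14, 15}
  (0,1,1,1) <- {10}
  (1,0,0,0) <- {3}
  (1,0,1,0) <- {18}
  (1,1,1,0) <- {8}
Distinct abstract states = 9

9


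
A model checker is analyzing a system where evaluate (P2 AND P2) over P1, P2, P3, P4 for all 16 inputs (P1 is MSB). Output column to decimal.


Formula: (P2 AND P2) over P1, P2, P3, P4 (16 rows)
Evaluate each row (bits = P1,P2,P3,P4, MSB first):
  row 0 [0000]: (0 AND 0) -> 0
  row 1 [0001]: (0 AND 0) -> 0
  row 2 [0010]: (0 AND 0) -> 0
  row 3 [0011]: (0 AND 0) -> 0
  row 4 [0100]: (1 AND 1) -> 1
  row 5 [0101]: (1 AND 1) -> 1
  row 6 [0110]: (1 AND 1) -> 1
  row 7 [0111]: (1 AND 1) -> 1
  row 8 [1000]: (0 AND 0) -> 0
  row 9 [1001]: (0 AND 0) -> 0
  row 10 [1010]: (0 AND 0) -> 0
  row 11 [1011]: (0 AND 0) -> 0
  row 12 [1100]: (1 AND 1) -> 1
  row 13 [1101]: (1 AND 1) -> 1
  row 14 [1110]: (1 AND 1) -> 1
  row 15 [1111]: (1 AND 1) -> 1
Full result column, 4 rows per line (P1,P2 fixed per line; P3,P4 runs 00..11 left to right):
  rows 0-3 [P1,P2=00]: 0000  = hex 0
  rows 4-7 [P1,P2=01]: 1111  = hex F
  rows 8-11 [P1,P2=10]: 0000  = hex 0
  rows 12-15 [P1,P2=11]: 1111  = hex F
Output column (row 0 .. row 15) = 0000111100001111
Output column grouped in 4s = 0000 1111 0000 1111 = 0x0F0F
Convert to decimal digit by digit (value = value*16 + digit):
  0 -> 0
  0*16 + 15 (F) = 15
  15*16 + 0 = 240
  240*16 + 15 (F) = 3855
Decimal = 3855

3855


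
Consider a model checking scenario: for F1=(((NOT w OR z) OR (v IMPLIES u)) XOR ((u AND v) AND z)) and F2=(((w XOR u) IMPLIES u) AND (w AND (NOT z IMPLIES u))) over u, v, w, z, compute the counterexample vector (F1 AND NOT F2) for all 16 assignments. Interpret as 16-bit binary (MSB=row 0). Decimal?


F1 = (((NOT w OR z) OR (v IMPLIES u)) XOR ((u AND v) AND z))
F2 = (((w XOR u) IMPLIES u) AND (w AND (NOT z IMPLIES u)))
Counterexample to F1=>F2 is where F1=1 and F2=0.
Evaluate each row (bits = u,v,w,z, MSB first):
  row 0 [0000]: F1=1 F2=0 -> F1&~F2 -> 1
  row 1 [0001]: F1=1 F2=0 -> F1&~F2 -> 1
  row 2 [0010]: F1=1 F2=0 -> F1&~F2 -> 1
  row 3 [0011]: F1=1 F2=0 -> F1&~F2 -> 1
  row 4 [0100]: F1=1 F2=0 -> F1&~F2 -> 1
  row 5 [0101]: F1=1 F2=0 -> F1&~F2 -> 1
  row 6 [0110]: F1=0 F2=0 -> F1&~F2 -> 0
  row 7 [0111]: F1=1 F2=0 -> F1&~F2 -> 1
  row 8 [1000]: F1=1 F2=0 -> F1&~F2 -> 1
  row 9 [1001]: F1=1 F2=0 -> F1&~F2 -> 1
  row 10 [1010]: F1=1 F2=1 -> F1&~F2 -> 0
  row 11 [1011]: F1=1 F2=1 -> F1&~F2 -> 0
  row 12 [1100]: F1=1 F2=0 -> F1&~F2 -> 1
  row 13 [1101]: F1=0 F2=0 -> F1&~F2 -> 0
  row 14 [1110]: F1=1 F2=1 -> F1&~F2 -> 0
  row 15 [1111]: F1=0 F2=1 -> F1&~F2 -> 0
Full result column, 4 rows per line (u,v fixed per line; w,z runs 00..11 left to right):
  rows 0-3 [u,v=00]: 1111  = hex F
  rows 4-7 [u,v=01]: 1101  = hex D
  rows 8-11 [u,v=10]: 1100  = hex C
  rows 12-15 [u,v=11]: 1000  = hex 8
Counterexample vector (row 0 .. row 15) = 1111110111001000
Output column grouped in 4s = 1111 1101 1100 1000 = 0xFDC8
Convert to decimal digit by digit (value = value*16 + digit):
  F -> 15
  15*16 + 13 (D) = 253
  253*16 + 12 (C) = 4060
  4060*16 + 8 = 64968
Decimal = 64968

64968


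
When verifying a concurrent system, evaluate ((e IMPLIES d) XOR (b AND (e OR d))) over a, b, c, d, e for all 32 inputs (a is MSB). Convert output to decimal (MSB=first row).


Formula: ((e IMPLIES d) XOR (b AND (e OR d))) over a, b, c, d, e (32 rows)
Evaluate each row (bits = a,b,c,d,e, MSB first):
  row 0 [00000]: ((0 IMPLIES 0) XOR (0 AND (0 OR 0))) -> 1
  row 1 [00001]: ((1 IMPLIES 0) XOR (0 AND (1 OR 0))) -> 0
  row 2 [00010]: ((0 IMPLIES 1) XOR (0 AND (0 OR 1))) -> 1
  row 3 [00011]: ((1 IMPLIES 1) XOR (0 AND (1 OR 1))) -> 1
  row 4 [00100]: ((0 IMPLIES 0) XOR (0 AND (0 OR 0))) -> 1
  row 5 [00101]: ((1 IMPLIES 0) XOR (0 AND (1 OR 0))) -> 0
  row 6 [00110]: ((0 IMPLIES 1) XOR (0 AND (0 OR 1))) -> 1
  row 7 [00111]: ((1 IMPLIES 1) XOR (0 AND (1 OR 1))) -> 1
  row 8 [01000]: ((0 IMPLIES 0) XOR (1 AND (0 OR 0))) -> 1
  row 9 [01001]: ((1 IMPLIES 0) XOR (1 AND (1 OR 0))) -> 1
  row 10 [01010]: ((0 IMPLIES 1) XOR (1 AND (0 OR 1))) -> 0
  row 11 [01011]: ((1 IMPLIES 1) XOR (1 AND (1 OR 1))) -> 0
  row 12 [01100]: ((0 IMPLIES 0) XOR (1 AND (0 OR 0))) -> 1
  row 13 [01101]: ((1 IMPLIES 0) XOR (1 AND (1 OR 0))) -> 1
  row 14 [01110]: ((0 IMPLIES 1) XOR (1 AND (0 OR 1))) -> 0
  row 15 [01111]: ((1 IMPLIES 1) XOR (1 AND (1 OR 1))) -> 0
  row 16 [10000]: ((0 IMPLIES 0) XOR (0 AND (0 OR 0))) -> 1
  row 17 [10001]: ((1 IMPLIES 0) XOR (0 AND (1 OR 0))) -> 0
  row 18 [10010]: ((0 IMPLIES 1) XOR (0 AND (0 OR 1))) -> 1
  row 19 [10011]: ((1 IMPLIES 1) XOR (0 AND (1 OR 1))) -> 1
  row 20 [10100]: ((0 IMPLIES 0) XOR (0 AND (0 OR 0))) -> 1
  row 21 [10101]: ((1 IMPLIES 0) XOR (0 AND (1 OR 0))) -> 0
  row 22 [10110]: ((0 IMPLIES 1) XOR (0 AND (0 OR 1))) -> 1
  row 23 [10111]: ((1 IMPLIES 1) XOR (0 AND (1 OR 1))) -> 1
  row 24 [11000]: ((0 IMPLIES 0) XOR (1 AND (0 OR 0))) -> 1
  row 25 [11001]: ((1 IMPLIES 0) XOR (1 AND (1 OR 0))) -> 1
  row 26 [11010]: ((0 IMPLIES 1) XOR (1 AND (0 OR 1))) -> 0
  row 27 [11011]: ((1 IMPLIES 1) XOR (1 AND (1 OR 1))) -> 0
  row 28 [11100]: ((0 IMPLIES 0) XOR (1 AND (0 OR 0))) -> 1
  row 29 [11101]: ((1 IMPLIES 0) XOR (1 AND (1 OR 0))) -> 1
  row 30 [11110]: ((0 IMPLIES 1) XOR (1 AND (0 OR 1))) -> 0
  row 31 [11111]: ((1 IMPLIES 1) XOR (1 AND (1 OR 1))) -> 0
Full result column, 4 rows per line (a,b,c fixed per line; d,e runs 00..11 left to right):
  rows 0-3 [a,b,c=000]: 1011  = hex B
  rows 4-7 [a,b,c=001]: 1011  = hex B
  rows 8-11 [a,b,c=010]: 1100  = hex C
  rows 12-15 [a,b,c=011]: 1100  = hex C
  rows 16-19 [a,b,c=100]: 1011  = hex B
  rows 20-23 [a,b,c=101]: 1011  = hex B
  rows 24-27 [a,b,c=110]: 1100  = hex C
  rows 28-31 [a,b,c=111]: 1100  = hex C
Output column (row 0 .. row 31) = 10111011110011001011101111001100
Output column grouped in 4s = 1011 1011 1100 1100 1011 1011 1100 1100 = 0xBBCCBBCC
Convert to decimal digit by digit (value = value*16 + digit):
  B -> 11
  11*16 + 11 (B) = 187
  187*16 + 12 (C) = 3004
  3004*16 + 12 (C) = 48076
  48076*16 + 11 (B) = 769227
  769227*16 + 11 (B) = 12307643
  12307643*16 + 12 (C) = 196922300
  196922300*16 + 12 (C) = 3150756812
Decimal = 3150756812

3150756812


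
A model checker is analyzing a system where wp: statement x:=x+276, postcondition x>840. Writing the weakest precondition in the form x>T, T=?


Formula: wp(x:=E, P) = P[E/x] (substitute E for x in postcondition)
Step 1: Postcondition: x>840
Step 2: Substitute x+276 for x: x+276>840
Step 3: Solve for x: x > 840-276 = 564

564


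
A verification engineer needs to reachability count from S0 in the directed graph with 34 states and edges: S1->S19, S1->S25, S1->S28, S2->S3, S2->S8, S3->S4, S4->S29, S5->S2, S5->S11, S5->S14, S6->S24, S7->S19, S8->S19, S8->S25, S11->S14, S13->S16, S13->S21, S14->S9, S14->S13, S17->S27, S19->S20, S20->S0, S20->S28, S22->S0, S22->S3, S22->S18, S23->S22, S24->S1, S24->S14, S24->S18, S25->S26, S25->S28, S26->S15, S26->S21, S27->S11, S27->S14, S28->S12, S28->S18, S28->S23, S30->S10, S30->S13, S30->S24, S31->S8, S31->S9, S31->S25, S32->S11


BFS from S0:
  layer 0: {S0}
Reachable set: {S0}
Count = 1

1


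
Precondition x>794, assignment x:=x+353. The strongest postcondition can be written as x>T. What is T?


Formula: sp(P, x:=E) = exists old_x. (x = E[old_x/x]) AND P[old_x/x] (old_x is the value of x before the assignment; eliminate old_x by solving x = E[old_x/x] for old_x)
Step 1: Precondition P: x>794, i.e. old_x > 794
Step 2: Assignment gives x = old_x + 353, so old_x = x - 353
Step 3: Substitute into P: x - 353 > 794
Step 4: Simplify: x > 794+353 = 1147

1147


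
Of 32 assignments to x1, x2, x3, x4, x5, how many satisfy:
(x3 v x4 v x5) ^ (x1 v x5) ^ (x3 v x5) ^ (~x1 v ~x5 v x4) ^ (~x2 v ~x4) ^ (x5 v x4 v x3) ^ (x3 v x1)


CNF with 7 clauses over 5 vars (32 assignments).
An assignment satisfies CNF iff every clause has >=1 true literal.
Check each row (bits = x1,x2,x3,x4,x5; clause T/F shown):
  row 0 [00000]: clauses=FFFTTFF -> 0
  row 1 [00001]: clauses=TTTTTTF -> 0
  row 2 [00010]: clauses=TFFTTTF -> 0
  row 3 [00011]: clauses=TTTTTTF -> 0
  row 4 [00100]: clauses=TFTTTTT -> 0
  row 5 [00101]: clauses=TTTTTTT -> 1
  row 6 [00110]: clauses=TFTTTTT -> 0
  row 7 [00111]: clauses=TTTTTTT -> 1
  row 8 [01000]: clauses=FFFTTFF -> 0
  row 9 [01001]: clauses=TTTTTTF -> 0
  row 10 [01010]: clauses=TFFTFTF -> 0
  row 11 [01011]: clauses=TTTTFTF -> 0
  row 12 [01100]: clauses=TFTTTTT -> 0
  row 13 [01101]: clauses=TTTTTTT -> 1
  row 14 [01110]: clauses=TFTTFTT -> 0
  row 15 [01111]: clauses=TTTTFTT -> 0
  row 16 [10000]: clauses=FTFTTFT -> 0
  row 17 [10001]: clauses=TTTFTTT -> 0
  row 18 [10010]: clauses=TTFTTTT -> 0
  row 19 [10011]: clauses=TTTTTTT -> 1
  row 20 [10100]: clauses=TTTTTTT -> 1
  row 21 [10101]: clauses=TTTFTTT -> 0
  row 22 [10110]: clauses=TTTTTTT -> 1
  row 23 [10111]: clauses=TTTTTTT -> 1
  row 24 [11000]: clauses=FTFTTFT -> 0
  row 25 [11001]: clauses=TTTFTTT -> 0
  row 26 [11010]: clauses=TTFTFTT -> 0
  row 27 [11011]: clauses=TTTTFTT -> 0
  row 28 [11100]: clauses=TTTTTTT -> 1
  row 29 [11101]: clauses=TTTFTTT -> 0
  row 30 [11110]: clauses=TTTTFTT -> 0
  row 31 [11111]: clauses=TTTTFTT -> 0
Full result column, 8 rows per line (x1,x2 fixed per line; x3,x4,x5 runs 000..111 left to right):
  rows 0-7 [x1,x2=00]: 00000101  (ones: 2)
  rows 8-15 [x1,x2=01]: 00000100  (ones: 1)
  rows 16-23 [x1,x2=10]: 00011011  (ones: 4)
  rows 24-31 [x1,x2=11]: 00001000  (ones: 1)
Satisfying assignments = 2+1+4+1 = 8

8


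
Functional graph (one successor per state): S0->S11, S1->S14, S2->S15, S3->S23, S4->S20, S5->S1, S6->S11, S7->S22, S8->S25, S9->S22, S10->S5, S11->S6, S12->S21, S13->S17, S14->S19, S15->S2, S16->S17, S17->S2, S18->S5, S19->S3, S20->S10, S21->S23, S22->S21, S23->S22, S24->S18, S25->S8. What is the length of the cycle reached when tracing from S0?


Trace from S0 until a state repeats:
  S0 -> S11 -> S6 -> S11
S11 first seen at step 1, revisited at step 3.
Cycle length = 3 - 1 = 2

2


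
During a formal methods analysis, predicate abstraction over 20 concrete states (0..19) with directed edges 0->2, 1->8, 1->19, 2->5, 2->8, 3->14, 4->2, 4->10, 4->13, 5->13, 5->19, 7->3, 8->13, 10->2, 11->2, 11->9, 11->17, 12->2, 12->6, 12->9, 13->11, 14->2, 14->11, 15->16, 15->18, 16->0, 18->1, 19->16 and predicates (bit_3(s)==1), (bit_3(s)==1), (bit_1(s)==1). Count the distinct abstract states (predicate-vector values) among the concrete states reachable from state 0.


BFS from 0:
Concrete reachable: {0, 2, 5, 8, 9, 11, 13, 16, 17, 19}
Abstract via predicates (bit_3(s)==1), (bit_3(s)==1), (bit_1(s)==1):
  (0,0,0) <- {0, 5, 16, 17}
  (0,0,1) <- {2, 19}
  (1,1,0) <- {8, 9, 13}
  (1,1,1) <- {11}
Distinct abstract states = 4

4


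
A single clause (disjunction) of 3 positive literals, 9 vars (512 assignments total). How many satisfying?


Step 1: Total=2^9=512
Step 2: Unsat when all 3 false: 2^6=64
Step 3: Sat=512-64=448

448


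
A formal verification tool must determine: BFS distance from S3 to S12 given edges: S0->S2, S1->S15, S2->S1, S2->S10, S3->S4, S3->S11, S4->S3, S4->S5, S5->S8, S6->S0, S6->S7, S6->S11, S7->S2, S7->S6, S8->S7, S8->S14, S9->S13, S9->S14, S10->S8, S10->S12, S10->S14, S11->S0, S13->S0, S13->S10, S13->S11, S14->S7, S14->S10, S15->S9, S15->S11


BFS layer-by-layer from S3:
  dist 0: {S3}
  dist 1: {S4, S11}
  dist 2: {S0, S5}
  dist 3: {S2, S8}
  dist 4: {S1, S7, S10, S14}
  dist 5: {S6, S12, S15}
  -> S12 reached at distance 5
Shortest path length = 5

5


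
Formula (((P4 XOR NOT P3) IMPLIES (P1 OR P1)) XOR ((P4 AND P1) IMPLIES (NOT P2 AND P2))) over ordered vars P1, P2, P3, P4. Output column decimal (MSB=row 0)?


Formula: (((P4 XOR NOT P3) IMPLIES (P1 OR P1)) XOR ((P4 AND P1) IMPLIES (NOT P2 AND P2))) over P1, P2, P3, P4 (16 rows)
Evaluate each row (bits = P1,P2,P3,P4, MSB first):
  row 0 [0000]: (((0 XOR NOT 0) IMPLIES (0 OR 0)) XOR ((0 AND 0) IMPLIES (NOT 0 AND 0))) -> 1
  row 1 [0001]: (((1 XOR NOT 0) IMPLIES (0 OR 0)) XOR ((1 AND 0) IMPLIES (NOT 0 AND 0))) -> 0
  row 2 [0010]: (((0 XOR NOT 1) IMPLIES (0 OR 0)) XOR ((0 AND 0) IMPLIES (NOT 0 AND 0))) -> 0
  row 3 [0011]: (((1 XOR NOT 1) IMPLIES (0 OR 0)) XOR ((1 AND 0) IMPLIES (NOT 0 AND 0))) -> 1
  row 4 [0100]: (((0 XOR NOT 0) IMPLIES (0 OR 0)) XOR ((0 AND 0) IMPLIES (NOT 1 AND 1))) -> 1
  row 5 [0101]: (((1 XOR NOT 0) IMPLIES (0 OR 0)) XOR ((1 AND 0) IMPLIES (NOT 1 AND 1))) -> 0
  row 6 [0110]: (((0 XOR NOT 1) IMPLIES (0 OR 0)) XOR ((0 AND 0) IMPLIES (NOT 1 AND 1))) -> 0
  row 7 [0111]: (((1 XOR NOT 1) IMPLIES (0 OR 0)) XOR ((1 AND 0) IMPLIES (NOT 1 AND 1))) -> 1
  row 8 [1000]: (((0 XOR NOT 0) IMPLIES (1 OR 1)) XOR ((0 AND 1) IMPLIES (NOT 0 AND 0))) -> 0
  row 9 [1001]: (((1 XOR NOT 0) IMPLIES (1 OR 1)) XOR ((1 AND 1) IMPLIES (NOT 0 AND 0))) -> 1
  row 10 [1010]: (((0 XOR NOT 1) IMPLIES (1 OR 1)) XOR ((0 AND 1) IMPLIES (NOT 0 AND 0))) -> 0
  row 11 [1011]: (((1 XOR NOT 1) IMPLIES (1 OR 1)) XOR ((1 AND 1) IMPLIES (NOT 0 AND 0))) -> 1
  row 12 [1100]: (((0 XOR NOT 0) IMPLIES (1 OR 1)) XOR ((0 AND 1) IMPLIES (NOT 1 AND 1))) -> 0
  row 13 [1101]: (((1 XOR NOT 0) IMPLIES (1 OR 1)) XOR ((1 AND 1) IMPLIES (NOT 1 AND 1))) -> 1
  row 14 [1110]: (((0 XOR NOT 1) IMPLIES (1 OR 1)) XOR ((0 AND 1) IMPLIES (NOT 1 AND 1))) -> 0
  row 15 [1111]: (((1 XOR NOT 1) IMPLIES (1 OR 1)) XOR ((1 AND 1) IMPLIES (NOT 1 AND 1))) -> 1
Full result column, 4 rows per line (P1,P2 fixed per line; P3,P4 runs 00..11 left to right):
  rows 0-3 [P1,P2=00]: 1001  = hex 9
  rows 4-7 [P1,P2=01]: 1001  = hex 9
  rows 8-11 [P1,P2=10]: 0101  = hex 5
  rows 12-15 [P1,P2=11]: 0101  = hex 5
Output column (row 0 .. row 15) = 1001100101010101
Output column grouped in 4s = 1001 1001 0101 0101 = 0x9955
Convert to decimal digit by digit (value = value*16 + digit):
  9 -> 9
  9*16 + 9 = 153
  153*16 + 5 = 2453
  2453*16 + 5 = 39253
Decimal = 39253

39253
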